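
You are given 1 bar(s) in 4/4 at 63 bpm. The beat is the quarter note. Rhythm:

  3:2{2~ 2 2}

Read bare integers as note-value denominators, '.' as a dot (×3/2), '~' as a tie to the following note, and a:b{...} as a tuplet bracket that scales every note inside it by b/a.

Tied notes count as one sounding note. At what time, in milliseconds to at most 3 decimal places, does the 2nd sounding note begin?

1. 0.0ms @ 0 + 2539.683ms (8/3)
2. 2539.683ms @ 8/3 + 1269.841ms (4/3)

note 2 onset = 8/3b = 2539.683ms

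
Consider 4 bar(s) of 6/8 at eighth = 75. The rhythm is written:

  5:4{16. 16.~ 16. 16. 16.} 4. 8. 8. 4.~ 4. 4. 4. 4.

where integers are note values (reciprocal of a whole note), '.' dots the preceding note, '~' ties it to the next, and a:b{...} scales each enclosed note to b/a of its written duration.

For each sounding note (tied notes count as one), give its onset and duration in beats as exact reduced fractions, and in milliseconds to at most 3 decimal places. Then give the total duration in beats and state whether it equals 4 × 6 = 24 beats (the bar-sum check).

1) 0.0ms=0b +480.0ms=3/5b
2) 480.0ms=3/5b +960.0ms=6/5b
3) 1440.0ms=9/5b +480.0ms=3/5b
4) 1920.0ms=12/5b +480.0ms=3/5b
5) 2400.0ms=3b +2400.0ms=3b
6) 4800.0ms=6b +1200.0ms=3/2b
7) 6000.0ms=15/2b +1200.0ms=3/2b
8) 7200.0ms=9b +4800.0ms=6b
9) 12000.0ms=15b +2400.0ms=3b
10) 14400.0ms=18b +2400.0ms=3b
11) 16800.0ms=21b +2400.0ms=3b
Σ=24b of 24 (75bpm 6/8) — PASS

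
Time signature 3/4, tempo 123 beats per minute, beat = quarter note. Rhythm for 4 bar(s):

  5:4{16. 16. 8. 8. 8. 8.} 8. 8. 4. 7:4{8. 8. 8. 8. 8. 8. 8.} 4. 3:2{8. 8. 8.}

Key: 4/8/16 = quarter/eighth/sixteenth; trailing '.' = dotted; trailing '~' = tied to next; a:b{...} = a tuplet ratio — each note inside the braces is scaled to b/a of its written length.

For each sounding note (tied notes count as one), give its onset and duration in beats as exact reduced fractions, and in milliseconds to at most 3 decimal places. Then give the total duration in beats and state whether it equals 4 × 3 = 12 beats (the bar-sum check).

1) 0.0ms=0b +146.341ms=3/10b
2) 146.341ms=3/10b +146.341ms=3/10b
3) 292.683ms=3/5b +292.683ms=3/5b
4) 585.366ms=6/5b +292.683ms=3/5b
5) 878.049ms=9/5b +292.683ms=3/5b
6) 1170.732ms=12/5b +292.683ms=3/5b
7) 1463.415ms=3b +365.854ms=3/4b
8) 1829.268ms=15/4b +365.854ms=3/4b
9) 2195.122ms=9/2b +731.707ms=3/2b
10) 2926.829ms=6b +209.059ms=3/7b
11) 3135.889ms=45/7b +209.059ms=3/7b
12) 3344.948ms=48/7b +209.059ms=3/7b
13) 3554.007ms=51/7b +209.059ms=3/7b
14) 3763.066ms=54/7b +209.059ms=3/7b
15) 3972.125ms=57/7b +209.059ms=3/7b
16) 4181.185ms=60/7b +209.059ms=3/7b
17) 4390.244ms=9b +731.707ms=3/2b
18) 5121.951ms=21/2b +243.902ms=1/2b
19) 5365.854ms=11b +243.902ms=1/2b
20) 5609.756ms=23/2b +243.902ms=1/2b
Σ=12b of 12 (123bpm 3/4) — PASS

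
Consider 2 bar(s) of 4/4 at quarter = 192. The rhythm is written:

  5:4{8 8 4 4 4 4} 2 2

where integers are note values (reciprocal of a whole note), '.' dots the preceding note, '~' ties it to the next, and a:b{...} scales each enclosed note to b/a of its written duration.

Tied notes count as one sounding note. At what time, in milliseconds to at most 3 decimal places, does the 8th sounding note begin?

1. 0.0ms @ 0 + 125.0ms (2/5)
2. 125.0ms @ 2/5 + 125.0ms (2/5)
3. 250.0ms @ 4/5 + 250.0ms (4/5)
4. 500.0ms @ 8/5 + 250.0ms (4/5)
5. 750.0ms @ 12/5 + 250.0ms (4/5)
6. 1000.0ms @ 16/5 + 250.0ms (4/5)
7. 1250.0ms @ 4 + 625.0ms (2)
8. 1875.0ms @ 6 + 625.0ms (2)

note 8 onset = 6b = 1875.0ms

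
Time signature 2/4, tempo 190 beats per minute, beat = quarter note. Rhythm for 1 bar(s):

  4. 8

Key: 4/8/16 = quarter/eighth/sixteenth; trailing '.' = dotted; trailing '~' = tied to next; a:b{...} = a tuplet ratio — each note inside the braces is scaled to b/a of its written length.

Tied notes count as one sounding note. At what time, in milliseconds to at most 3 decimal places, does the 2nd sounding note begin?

note 2 onset = 3/2b = 473.684ms

1. 0.0ms @ 0 + 473.684ms (3/2)
2. 473.684ms @ 3/2 + 157.895ms (1/2)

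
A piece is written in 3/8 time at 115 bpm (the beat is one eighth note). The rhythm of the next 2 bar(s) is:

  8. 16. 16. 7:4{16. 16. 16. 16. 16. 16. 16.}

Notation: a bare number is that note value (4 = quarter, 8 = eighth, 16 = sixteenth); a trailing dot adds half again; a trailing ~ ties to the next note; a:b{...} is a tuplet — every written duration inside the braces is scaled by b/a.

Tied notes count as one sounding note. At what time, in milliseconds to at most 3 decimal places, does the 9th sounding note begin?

1. 0.0ms @ 0 + 782.609ms (3/2)
2. 782.609ms @ 3/2 + 391.304ms (3/4)
3. 1173.913ms @ 9/4 + 391.304ms (3/4)
4. 1565.217ms @ 3 + 223.602ms (3/7)
5. 1788.82ms @ 24/7 + 223.602ms (3/7)
6. 2012.422ms @ 27/7 + 223.602ms (3/7)
7. 2236.025ms @ 30/7 + 223.602ms (3/7)
8. 2459.627ms @ 33/7 + 223.602ms (3/7)
9. 2683.23ms @ 36/7 + 223.602ms (3/7)
10. 2906.832ms @ 39/7 + 223.602ms (3/7)

note 9 onset = 36/7b = 2683.23ms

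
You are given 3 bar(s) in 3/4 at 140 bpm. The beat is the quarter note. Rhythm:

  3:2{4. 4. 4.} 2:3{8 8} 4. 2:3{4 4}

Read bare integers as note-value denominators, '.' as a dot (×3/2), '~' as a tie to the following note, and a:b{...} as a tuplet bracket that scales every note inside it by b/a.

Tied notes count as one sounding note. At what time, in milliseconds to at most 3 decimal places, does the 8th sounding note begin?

1. 0.0ms @ 0 + 428.571ms (1)
2. 428.571ms @ 1 + 428.571ms (1)
3. 857.143ms @ 2 + 428.571ms (1)
4. 1285.714ms @ 3 + 321.429ms (3/4)
5. 1607.143ms @ 15/4 + 321.429ms (3/4)
6. 1928.571ms @ 9/2 + 642.857ms (3/2)
7. 2571.429ms @ 6 + 642.857ms (3/2)
8. 3214.286ms @ 15/2 + 642.857ms (3/2)

note 8 onset = 15/2b = 3214.286ms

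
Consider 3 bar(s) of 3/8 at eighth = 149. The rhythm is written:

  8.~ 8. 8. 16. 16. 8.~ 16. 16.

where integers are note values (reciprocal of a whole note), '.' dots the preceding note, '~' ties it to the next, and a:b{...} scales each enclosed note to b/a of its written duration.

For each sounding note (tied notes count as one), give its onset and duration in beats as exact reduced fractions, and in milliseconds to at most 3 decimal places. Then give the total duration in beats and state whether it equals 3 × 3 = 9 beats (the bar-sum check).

1) 0.0ms=0b +1208.054ms=3b
2) 1208.054ms=3b +604.027ms=3/2b
3) 1812.081ms=9/2b +302.013ms=3/4b
4) 2114.094ms=21/4b +302.013ms=3/4b
5) 2416.107ms=6b +906.04ms=9/4b
6) 3322.148ms=33/4b +302.013ms=3/4b
Σ=9b of 9 (149bpm 3/8) — PASS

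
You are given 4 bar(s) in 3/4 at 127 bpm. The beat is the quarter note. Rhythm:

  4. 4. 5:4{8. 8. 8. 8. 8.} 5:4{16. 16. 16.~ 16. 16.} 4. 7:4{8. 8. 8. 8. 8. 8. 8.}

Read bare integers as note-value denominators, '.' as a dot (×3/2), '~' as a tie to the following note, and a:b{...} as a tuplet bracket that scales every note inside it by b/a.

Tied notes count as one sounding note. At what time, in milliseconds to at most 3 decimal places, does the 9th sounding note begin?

note 9 onset = 63/10b = 2976.378ms

1. 0.0ms @ 0 + 708.661ms (3/2)
2. 708.661ms @ 3/2 + 708.661ms (3/2)
3. 1417.323ms @ 3 + 283.465ms (3/5)
4. 1700.787ms @ 18/5 + 283.465ms (3/5)
5. 1984.252ms @ 21/5 + 283.465ms (3/5)
6. 2267.717ms @ 24/5 + 283.465ms (3/5)
7. 2551.181ms @ 27/5 + 283.465ms (3/5)
8. 2834.646ms @ 6 + 141.732ms (3/10)
9. 2976.378ms @ 63/10 + 141.732ms (3/10)
10. 3118.11ms @ 33/5 + 283.465ms (3/5)
11. 3401.575ms @ 36/5 + 141.732ms (3/10)
12. 3543.307ms @ 15/2 + 708.661ms (3/2)
13. 4251.969ms @ 9 + 202.475ms (3/7)
14. 4454.443ms @ 66/7 + 202.475ms (3/7)
15. 4656.918ms @ 69/7 + 202.475ms (3/7)
16. 4859.393ms @ 72/7 + 202.475ms (3/7)
17. 5061.867ms @ 75/7 + 202.475ms (3/7)
18. 5264.342ms @ 78/7 + 202.475ms (3/7)
19. 5466.817ms @ 81/7 + 202.475ms (3/7)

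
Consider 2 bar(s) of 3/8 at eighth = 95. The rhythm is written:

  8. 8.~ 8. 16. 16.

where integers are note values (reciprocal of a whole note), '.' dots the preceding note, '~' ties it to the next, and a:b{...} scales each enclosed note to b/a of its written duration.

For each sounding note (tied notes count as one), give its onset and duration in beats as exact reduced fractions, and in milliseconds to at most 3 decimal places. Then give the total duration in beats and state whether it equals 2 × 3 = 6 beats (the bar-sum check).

1) 0.0ms=0b +947.368ms=3/2b
2) 947.368ms=3/2b +1894.737ms=3b
3) 2842.105ms=9/2b +473.684ms=3/4b
4) 3315.789ms=21/4b +473.684ms=3/4b
Σ=6b of 6 (95bpm 3/8) — PASS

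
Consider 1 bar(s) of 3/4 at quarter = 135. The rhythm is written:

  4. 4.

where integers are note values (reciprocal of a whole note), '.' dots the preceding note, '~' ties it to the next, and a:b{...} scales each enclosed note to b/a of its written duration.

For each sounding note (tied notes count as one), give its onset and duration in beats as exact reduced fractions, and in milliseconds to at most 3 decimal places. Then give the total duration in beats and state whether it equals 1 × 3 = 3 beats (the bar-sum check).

1) 0.0ms=0b +666.667ms=3/2b
2) 666.667ms=3/2b +666.667ms=3/2b
Σ=3b of 3 (135bpm 3/4) — PASS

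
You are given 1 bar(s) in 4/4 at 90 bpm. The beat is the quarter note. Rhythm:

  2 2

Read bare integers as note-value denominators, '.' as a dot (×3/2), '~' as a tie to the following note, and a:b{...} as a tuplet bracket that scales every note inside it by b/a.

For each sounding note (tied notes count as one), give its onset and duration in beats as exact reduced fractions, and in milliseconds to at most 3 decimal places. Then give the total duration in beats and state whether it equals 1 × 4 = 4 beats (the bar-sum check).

1) 0.0ms=0b +1333.333ms=2b
2) 1333.333ms=2b +1333.333ms=2b
Σ=4b of 4 (90bpm 4/4) — PASS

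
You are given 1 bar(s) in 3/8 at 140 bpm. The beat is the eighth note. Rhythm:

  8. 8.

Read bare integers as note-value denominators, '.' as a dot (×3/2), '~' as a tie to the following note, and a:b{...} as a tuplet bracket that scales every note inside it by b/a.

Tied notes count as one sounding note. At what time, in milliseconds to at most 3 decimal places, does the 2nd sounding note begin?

1. 0.0ms @ 0 + 642.857ms (3/2)
2. 642.857ms @ 3/2 + 642.857ms (3/2)

note 2 onset = 3/2b = 642.857ms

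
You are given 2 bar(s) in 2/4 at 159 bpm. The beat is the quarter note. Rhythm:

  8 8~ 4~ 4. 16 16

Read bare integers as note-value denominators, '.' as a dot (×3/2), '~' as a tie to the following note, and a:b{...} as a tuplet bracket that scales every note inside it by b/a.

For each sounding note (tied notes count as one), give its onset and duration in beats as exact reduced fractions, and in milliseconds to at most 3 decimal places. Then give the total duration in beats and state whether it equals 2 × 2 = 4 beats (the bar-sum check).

1) 0.0ms=0b +188.679ms=1/2b
2) 188.679ms=1/2b +1132.075ms=3b
3) 1320.755ms=7/2b +94.34ms=1/4b
4) 1415.094ms=15/4b +94.34ms=1/4b
Σ=4b of 4 (159bpm 2/4) — PASS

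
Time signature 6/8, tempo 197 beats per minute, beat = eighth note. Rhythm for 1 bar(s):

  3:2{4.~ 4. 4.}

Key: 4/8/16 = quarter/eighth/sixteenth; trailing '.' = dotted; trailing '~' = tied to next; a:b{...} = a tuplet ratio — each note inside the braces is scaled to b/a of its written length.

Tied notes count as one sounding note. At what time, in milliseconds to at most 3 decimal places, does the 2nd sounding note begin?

1. 0.0ms @ 0 + 1218.274ms (4)
2. 1218.274ms @ 4 + 609.137ms (2)

note 2 onset = 4b = 1218.274ms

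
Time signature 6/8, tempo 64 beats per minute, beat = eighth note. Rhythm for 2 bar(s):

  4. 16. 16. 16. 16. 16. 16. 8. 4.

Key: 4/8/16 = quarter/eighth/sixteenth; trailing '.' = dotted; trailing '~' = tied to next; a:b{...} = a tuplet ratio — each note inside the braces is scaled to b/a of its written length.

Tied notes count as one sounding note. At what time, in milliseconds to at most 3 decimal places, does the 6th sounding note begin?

1. 0.0ms @ 0 + 2812.5ms (3)
2. 2812.5ms @ 3 + 703.125ms (3/4)
3. 3515.625ms @ 15/4 + 703.125ms (3/4)
4. 4218.75ms @ 9/2 + 703.125ms (3/4)
5. 4921.875ms @ 21/4 + 703.125ms (3/4)
6. 5625.0ms @ 6 + 703.125ms (3/4)
7. 6328.125ms @ 27/4 + 703.125ms (3/4)
8. 7031.25ms @ 15/2 + 1406.25ms (3/2)
9. 8437.5ms @ 9 + 2812.5ms (3)

note 6 onset = 6b = 5625.0ms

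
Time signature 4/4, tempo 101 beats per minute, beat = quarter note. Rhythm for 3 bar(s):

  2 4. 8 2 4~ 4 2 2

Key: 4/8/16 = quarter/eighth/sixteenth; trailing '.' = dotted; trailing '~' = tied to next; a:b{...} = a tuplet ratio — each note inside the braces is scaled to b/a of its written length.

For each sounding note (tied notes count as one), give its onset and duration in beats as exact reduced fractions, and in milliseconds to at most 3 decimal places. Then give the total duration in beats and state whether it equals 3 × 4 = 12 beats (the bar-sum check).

1) 0.0ms=0b +1188.119ms=2b
2) 1188.119ms=2b +891.089ms=3/2b
3) 2079.208ms=7/2b +297.03ms=1/2b
4) 2376.238ms=4b +1188.119ms=2b
5) 3564.356ms=6b +1188.119ms=2b
6) 4752.475ms=8b +1188.119ms=2b
7) 5940.594ms=10b +1188.119ms=2b
Σ=12b of 12 (101bpm 4/4) — PASS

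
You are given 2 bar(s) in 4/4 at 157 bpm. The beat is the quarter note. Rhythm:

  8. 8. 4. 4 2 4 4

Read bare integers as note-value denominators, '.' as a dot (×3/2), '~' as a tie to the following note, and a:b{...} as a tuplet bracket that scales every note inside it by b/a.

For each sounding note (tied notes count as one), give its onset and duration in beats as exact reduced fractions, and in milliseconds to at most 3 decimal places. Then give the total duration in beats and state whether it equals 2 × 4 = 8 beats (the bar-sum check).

1) 0.0ms=0b +286.624ms=3/4b
2) 286.624ms=3/4b +286.624ms=3/4b
3) 573.248ms=3/2b +573.248ms=3/2b
4) 1146.497ms=3b +382.166ms=1b
5) 1528.662ms=4b +764.331ms=2b
6) 2292.994ms=6b +382.166ms=1b
7) 2675.159ms=7b +382.166ms=1b
Σ=8b of 8 (157bpm 4/4) — PASS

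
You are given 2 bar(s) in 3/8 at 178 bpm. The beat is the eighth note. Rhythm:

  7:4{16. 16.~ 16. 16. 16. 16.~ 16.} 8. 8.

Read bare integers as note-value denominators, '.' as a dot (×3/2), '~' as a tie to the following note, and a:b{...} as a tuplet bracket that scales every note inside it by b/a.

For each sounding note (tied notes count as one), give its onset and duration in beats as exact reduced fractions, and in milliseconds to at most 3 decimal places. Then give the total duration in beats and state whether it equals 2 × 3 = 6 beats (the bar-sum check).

1) 0.0ms=0b +144.462ms=3/7b
2) 144.462ms=3/7b +288.925ms=6/7b
3) 433.387ms=9/7b +144.462ms=3/7b
4) 577.849ms=12/7b +144.462ms=3/7b
5) 722.311ms=15/7b +288.925ms=6/7b
6) 1011.236ms=3b +505.618ms=3/2b
7) 1516.854ms=9/2b +505.618ms=3/2b
Σ=6b of 6 (178bpm 3/8) — PASS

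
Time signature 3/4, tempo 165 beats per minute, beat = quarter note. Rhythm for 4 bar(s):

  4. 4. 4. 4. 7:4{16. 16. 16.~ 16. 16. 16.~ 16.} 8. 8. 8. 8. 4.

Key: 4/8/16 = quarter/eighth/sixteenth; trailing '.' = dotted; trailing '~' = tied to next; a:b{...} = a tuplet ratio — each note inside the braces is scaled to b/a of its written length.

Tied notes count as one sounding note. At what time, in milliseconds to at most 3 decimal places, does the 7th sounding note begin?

note 7 onset = 45/7b = 2337.662ms

1. 0.0ms @ 0 + 545.455ms (3/2)
2. 545.455ms @ 3/2 + 545.455ms (3/2)
3. 1090.909ms @ 3 + 545.455ms (3/2)
4. 1636.364ms @ 9/2 + 545.455ms (3/2)
5. 2181.818ms @ 6 + 77.922ms (3/14)
6. 2259.74ms @ 87/14 + 77.922ms (3/14)
7. 2337.662ms @ 45/7 + 155.844ms (3/7)
8. 2493.506ms @ 48/7 + 77.922ms (3/14)
9. 2571.429ms @ 99/14 + 155.844ms (3/7)
10. 2727.273ms @ 15/2 + 272.727ms (3/4)
11. 3000.0ms @ 33/4 + 272.727ms (3/4)
12. 3272.727ms @ 9 + 272.727ms (3/4)
13. 3545.455ms @ 39/4 + 272.727ms (3/4)
14. 3818.182ms @ 21/2 + 545.455ms (3/2)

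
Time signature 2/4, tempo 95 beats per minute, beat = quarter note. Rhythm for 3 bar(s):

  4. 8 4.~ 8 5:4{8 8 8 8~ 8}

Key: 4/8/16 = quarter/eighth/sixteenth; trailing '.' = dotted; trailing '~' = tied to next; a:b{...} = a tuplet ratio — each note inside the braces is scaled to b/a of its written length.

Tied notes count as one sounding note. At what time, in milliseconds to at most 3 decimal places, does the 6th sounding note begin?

note 6 onset = 24/5b = 3031.579ms

1. 0.0ms @ 0 + 947.368ms (3/2)
2. 947.368ms @ 3/2 + 315.789ms (1/2)
3. 1263.158ms @ 2 + 1263.158ms (2)
4. 2526.316ms @ 4 + 252.632ms (2/5)
5. 2778.947ms @ 22/5 + 252.632ms (2/5)
6. 3031.579ms @ 24/5 + 252.632ms (2/5)
7. 3284.211ms @ 26/5 + 505.263ms (4/5)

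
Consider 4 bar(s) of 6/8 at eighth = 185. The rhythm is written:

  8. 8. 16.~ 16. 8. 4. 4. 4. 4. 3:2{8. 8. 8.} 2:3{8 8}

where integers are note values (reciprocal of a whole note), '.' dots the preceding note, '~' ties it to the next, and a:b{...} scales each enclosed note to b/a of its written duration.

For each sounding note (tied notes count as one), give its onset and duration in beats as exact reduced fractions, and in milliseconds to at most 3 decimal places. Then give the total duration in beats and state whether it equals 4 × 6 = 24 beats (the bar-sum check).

1) 0.0ms=0b +486.486ms=3/2b
2) 486.486ms=3/2b +486.486ms=3/2b
3) 972.973ms=3b +486.486ms=3/2b
4) 1459.459ms=9/2b +486.486ms=3/2b
5) 1945.946ms=6b +972.973ms=3b
6) 2918.919ms=9b +972.973ms=3b
7) 3891.892ms=12b +972.973ms=3b
8) 4864.865ms=15b +972.973ms=3b
9) 5837.838ms=18b +324.324ms=1b
10) 6162.162ms=19b +324.324ms=1b
11) 6486.486ms=20b +324.324ms=1b
12) 6810.811ms=21b +486.486ms=3/2b
13) 7297.297ms=45/2b +486.486ms=3/2b
Σ=24b of 24 (185bpm 6/8) — PASS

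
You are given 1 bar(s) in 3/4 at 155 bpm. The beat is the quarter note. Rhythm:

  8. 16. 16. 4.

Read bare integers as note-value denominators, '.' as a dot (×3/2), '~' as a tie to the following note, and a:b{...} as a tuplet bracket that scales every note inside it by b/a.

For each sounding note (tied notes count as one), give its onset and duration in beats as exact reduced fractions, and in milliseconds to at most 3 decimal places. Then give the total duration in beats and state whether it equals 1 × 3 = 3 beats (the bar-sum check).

1) 0.0ms=0b +290.323ms=3/4b
2) 290.323ms=3/4b +145.161ms=3/8b
3) 435.484ms=9/8b +145.161ms=3/8b
4) 580.645ms=3/2b +580.645ms=3/2b
Σ=3b of 3 (155bpm 3/4) — PASS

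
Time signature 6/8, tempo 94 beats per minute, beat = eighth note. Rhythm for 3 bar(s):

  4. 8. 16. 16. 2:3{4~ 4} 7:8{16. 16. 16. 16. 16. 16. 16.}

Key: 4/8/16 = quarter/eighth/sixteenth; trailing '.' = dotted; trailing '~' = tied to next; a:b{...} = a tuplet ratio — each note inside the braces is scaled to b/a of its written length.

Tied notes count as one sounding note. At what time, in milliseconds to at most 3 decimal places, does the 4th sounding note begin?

1. 0.0ms @ 0 + 1914.894ms (3)
2. 1914.894ms @ 3 + 957.447ms (3/2)
3. 2872.34ms @ 9/2 + 478.723ms (3/4)
4. 3351.064ms @ 21/4 + 478.723ms (3/4)
5. 3829.787ms @ 6 + 3829.787ms (6)
6. 7659.574ms @ 12 + 547.112ms (6/7)
7. 8206.687ms @ 90/7 + 547.112ms (6/7)
8. 8753.799ms @ 96/7 + 547.112ms (6/7)
9. 9300.912ms @ 102/7 + 547.112ms (6/7)
10. 9848.024ms @ 108/7 + 547.112ms (6/7)
11. 10395.137ms @ 114/7 + 547.112ms (6/7)
12. 10942.249ms @ 120/7 + 547.112ms (6/7)

note 4 onset = 21/4b = 3351.064ms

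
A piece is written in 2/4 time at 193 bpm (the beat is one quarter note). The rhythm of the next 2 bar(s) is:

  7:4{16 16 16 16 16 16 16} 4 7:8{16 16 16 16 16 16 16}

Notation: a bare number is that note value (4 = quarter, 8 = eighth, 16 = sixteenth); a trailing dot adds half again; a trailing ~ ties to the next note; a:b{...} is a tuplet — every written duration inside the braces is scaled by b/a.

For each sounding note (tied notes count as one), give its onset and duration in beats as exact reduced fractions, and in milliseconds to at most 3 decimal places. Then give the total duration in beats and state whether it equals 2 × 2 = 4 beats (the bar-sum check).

1) 0.0ms=0b +44.412ms=1/7b
2) 44.412ms=1/7b +44.412ms=1/7b
3) 88.823ms=2/7b +44.412ms=1/7b
4) 133.235ms=3/7b +44.412ms=1/7b
5) 177.646ms=4/7b +44.412ms=1/7b
6) 222.058ms=5/7b +44.412ms=1/7b
7) 266.469ms=6/7b +44.412ms=1/7b
8) 310.881ms=1b +310.881ms=1b
9) 621.762ms=2b +88.823ms=2/7b
10) 710.585ms=16/7b +88.823ms=2/7b
11) 799.408ms=18/7b +88.823ms=2/7b
12) 888.231ms=20/7b +88.823ms=2/7b
13) 977.054ms=22/7b +88.823ms=2/7b
14) 1065.877ms=24/7b +88.823ms=2/7b
15) 1154.7ms=26/7b +88.823ms=2/7b
Σ=4b of 4 (193bpm 2/4) — PASS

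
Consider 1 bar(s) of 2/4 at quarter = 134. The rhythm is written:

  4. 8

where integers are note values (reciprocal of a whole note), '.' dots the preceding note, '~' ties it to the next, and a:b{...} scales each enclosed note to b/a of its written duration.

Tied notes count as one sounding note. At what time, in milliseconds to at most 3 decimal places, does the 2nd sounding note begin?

1. 0.0ms @ 0 + 671.642ms (3/2)
2. 671.642ms @ 3/2 + 223.881ms (1/2)

note 2 onset = 3/2b = 671.642ms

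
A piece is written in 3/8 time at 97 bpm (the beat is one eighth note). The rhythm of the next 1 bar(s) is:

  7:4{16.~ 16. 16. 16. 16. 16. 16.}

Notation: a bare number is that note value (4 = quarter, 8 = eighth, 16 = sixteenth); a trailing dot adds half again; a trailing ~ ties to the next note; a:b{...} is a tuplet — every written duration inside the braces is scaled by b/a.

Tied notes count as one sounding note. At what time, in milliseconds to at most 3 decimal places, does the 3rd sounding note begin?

note 3 onset = 9/7b = 795.287ms

1. 0.0ms @ 0 + 530.191ms (6/7)
2. 530.191ms @ 6/7 + 265.096ms (3/7)
3. 795.287ms @ 9/7 + 265.096ms (3/7)
4. 1060.383ms @ 12/7 + 265.096ms (3/7)
5. 1325.479ms @ 15/7 + 265.096ms (3/7)
6. 1590.574ms @ 18/7 + 265.096ms (3/7)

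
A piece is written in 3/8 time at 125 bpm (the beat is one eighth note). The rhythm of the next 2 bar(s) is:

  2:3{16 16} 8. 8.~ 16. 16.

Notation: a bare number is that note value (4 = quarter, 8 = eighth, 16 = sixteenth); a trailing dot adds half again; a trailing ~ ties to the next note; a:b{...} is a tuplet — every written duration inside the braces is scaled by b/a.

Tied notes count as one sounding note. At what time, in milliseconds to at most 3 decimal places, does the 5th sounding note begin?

1. 0.0ms @ 0 + 360.0ms (3/4)
2. 360.0ms @ 3/4 + 360.0ms (3/4)
3. 720.0ms @ 3/2 + 720.0ms (3/2)
4. 1440.0ms @ 3 + 1080.0ms (9/4)
5. 2520.0ms @ 21/4 + 360.0ms (3/4)

note 5 onset = 21/4b = 2520.0ms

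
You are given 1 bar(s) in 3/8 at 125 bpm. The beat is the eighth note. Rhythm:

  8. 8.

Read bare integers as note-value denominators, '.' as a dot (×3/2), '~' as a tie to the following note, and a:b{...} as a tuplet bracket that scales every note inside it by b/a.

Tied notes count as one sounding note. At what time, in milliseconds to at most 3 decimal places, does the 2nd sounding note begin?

1. 0.0ms @ 0 + 720.0ms (3/2)
2. 720.0ms @ 3/2 + 720.0ms (3/2)

note 2 onset = 3/2b = 720.0ms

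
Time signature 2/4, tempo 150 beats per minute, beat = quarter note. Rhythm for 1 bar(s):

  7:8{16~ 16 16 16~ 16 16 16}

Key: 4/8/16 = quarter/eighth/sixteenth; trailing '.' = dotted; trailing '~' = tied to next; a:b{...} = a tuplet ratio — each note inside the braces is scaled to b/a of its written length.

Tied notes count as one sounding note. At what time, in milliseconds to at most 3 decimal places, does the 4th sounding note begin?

note 4 onset = 10/7b = 571.429ms

1. 0.0ms @ 0 + 228.571ms (4/7)
2. 228.571ms @ 4/7 + 114.286ms (2/7)
3. 342.857ms @ 6/7 + 228.571ms (4/7)
4. 571.429ms @ 10/7 + 114.286ms (2/7)
5. 685.714ms @ 12/7 + 114.286ms (2/7)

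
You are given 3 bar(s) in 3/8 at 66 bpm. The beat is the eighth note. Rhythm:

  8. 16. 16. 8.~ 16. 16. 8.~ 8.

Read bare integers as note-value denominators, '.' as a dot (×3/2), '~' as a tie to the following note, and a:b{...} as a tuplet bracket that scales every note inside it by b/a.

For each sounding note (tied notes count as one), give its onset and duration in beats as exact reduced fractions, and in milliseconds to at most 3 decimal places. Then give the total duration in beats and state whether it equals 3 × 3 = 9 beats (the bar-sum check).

1) 0.0ms=0b +1363.636ms=3/2b
2) 1363.636ms=3/2b +681.818ms=3/4b
3) 2045.455ms=9/4b +681.818ms=3/4b
4) 2727.273ms=3b +2045.455ms=9/4b
5) 4772.727ms=21/4b +681.818ms=3/4b
6) 5454.545ms=6b +2727.273ms=3b
Σ=9b of 9 (66bpm 3/8) — PASS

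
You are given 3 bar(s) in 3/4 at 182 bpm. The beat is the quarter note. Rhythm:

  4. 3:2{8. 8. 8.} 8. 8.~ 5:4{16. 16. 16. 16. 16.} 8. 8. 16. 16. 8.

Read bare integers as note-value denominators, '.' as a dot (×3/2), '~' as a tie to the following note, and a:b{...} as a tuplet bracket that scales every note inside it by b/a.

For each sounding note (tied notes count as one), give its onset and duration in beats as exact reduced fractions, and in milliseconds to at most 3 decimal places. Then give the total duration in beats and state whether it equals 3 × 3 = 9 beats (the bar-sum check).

1) 0.0ms=0b +494.505ms=3/2b
2) 494.505ms=3/2b +164.835ms=1/2b
3) 659.341ms=2b +164.835ms=1/2b
4) 824.176ms=5/2b +164.835ms=1/2b
5) 989.011ms=3b +247.253ms=3/4b
6) 1236.264ms=15/4b +346.154ms=21/20b
7) 1582.418ms=24/5b +98.901ms=3/10b
8) 1681.319ms=51/10b +98.901ms=3/10b
9) 1780.22ms=27/5b +98.901ms=3/10b
10) 1879.121ms=57/10b +98.901ms=3/10b
11) 1978.022ms=6b +247.253ms=3/4b
12) 2225.275ms=27/4b +247.253ms=3/4b
13) 2472.527ms=15/2b +123.626ms=3/8b
14) 2596.154ms=63/8b +123.626ms=3/8b
15) 2719.78ms=33/4b +247.253ms=3/4b
Σ=9b of 9 (182bpm 3/4) — PASS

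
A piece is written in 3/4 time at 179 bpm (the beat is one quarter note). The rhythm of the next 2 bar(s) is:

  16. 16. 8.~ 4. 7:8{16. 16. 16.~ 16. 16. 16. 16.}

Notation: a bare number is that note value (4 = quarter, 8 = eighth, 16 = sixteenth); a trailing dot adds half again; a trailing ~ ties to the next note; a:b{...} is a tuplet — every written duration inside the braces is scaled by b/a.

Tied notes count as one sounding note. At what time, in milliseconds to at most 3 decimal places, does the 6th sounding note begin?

1. 0.0ms @ 0 + 125.698ms (3/8)
2. 125.698ms @ 3/8 + 125.698ms (3/8)
3. 251.397ms @ 3/4 + 754.19ms (9/4)
4. 1005.587ms @ 3 + 143.655ms (3/7)
5. 1149.242ms @ 24/7 + 143.655ms (3/7)
6. 1292.897ms @ 27/7 + 287.31ms (6/7)
7. 1580.208ms @ 33/7 + 143.655ms (3/7)
8. 1723.863ms @ 36/7 + 143.655ms (3/7)
9. 1867.518ms @ 39/7 + 143.655ms (3/7)

note 6 onset = 27/7b = 1292.897ms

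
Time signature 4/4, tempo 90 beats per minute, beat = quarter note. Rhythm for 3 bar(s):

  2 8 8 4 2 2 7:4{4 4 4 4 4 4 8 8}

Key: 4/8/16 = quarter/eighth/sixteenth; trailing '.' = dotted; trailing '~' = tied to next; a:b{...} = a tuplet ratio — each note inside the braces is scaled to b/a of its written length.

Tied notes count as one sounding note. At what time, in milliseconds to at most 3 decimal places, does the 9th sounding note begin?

note 9 onset = 64/7b = 6095.238ms

1. 0.0ms @ 0 + 1333.333ms (2)
2. 1333.333ms @ 2 + 333.333ms (1/2)
3. 1666.667ms @ 5/2 + 333.333ms (1/2)
4. 2000.0ms @ 3 + 666.667ms (1)
5. 2666.667ms @ 4 + 1333.333ms (2)
6. 4000.0ms @ 6 + 1333.333ms (2)
7. 5333.333ms @ 8 + 380.952ms (4/7)
8. 5714.286ms @ 60/7 + 380.952ms (4/7)
9. 6095.238ms @ 64/7 + 380.952ms (4/7)
10. 6476.19ms @ 68/7 + 380.952ms (4/7)
11. 6857.143ms @ 72/7 + 380.952ms (4/7)
12. 7238.095ms @ 76/7 + 380.952ms (4/7)
13. 7619.048ms @ 80/7 + 190.476ms (2/7)
14. 7809.524ms @ 82/7 + 190.476ms (2/7)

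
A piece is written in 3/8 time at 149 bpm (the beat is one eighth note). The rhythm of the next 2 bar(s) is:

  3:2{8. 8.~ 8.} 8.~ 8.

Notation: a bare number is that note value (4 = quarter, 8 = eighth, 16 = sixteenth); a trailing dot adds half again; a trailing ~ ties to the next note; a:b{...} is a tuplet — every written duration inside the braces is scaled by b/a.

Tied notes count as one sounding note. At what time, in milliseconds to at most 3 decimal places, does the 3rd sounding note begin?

note 3 onset = 3b = 1208.054ms

1. 0.0ms @ 0 + 402.685ms (1)
2. 402.685ms @ 1 + 805.369ms (2)
3. 1208.054ms @ 3 + 1208.054ms (3)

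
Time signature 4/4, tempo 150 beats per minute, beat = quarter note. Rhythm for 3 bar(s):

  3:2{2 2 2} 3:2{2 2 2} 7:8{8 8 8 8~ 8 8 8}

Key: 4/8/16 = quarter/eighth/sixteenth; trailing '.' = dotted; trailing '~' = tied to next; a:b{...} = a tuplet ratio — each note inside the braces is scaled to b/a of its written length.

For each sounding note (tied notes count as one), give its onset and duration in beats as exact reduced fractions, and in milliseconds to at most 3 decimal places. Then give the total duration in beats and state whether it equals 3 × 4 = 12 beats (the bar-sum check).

1) 0.0ms=0b +533.333ms=4/3b
2) 533.333ms=4/3b +533.333ms=4/3b
3) 1066.667ms=8/3b +533.333ms=4/3b
4) 1600.0ms=4b +533.333ms=4/3b
5) 2133.333ms=16/3b +533.333ms=4/3b
6) 2666.667ms=20/3b +533.333ms=4/3b
7) 3200.0ms=8b +228.571ms=4/7b
8) 3428.571ms=60/7b +228.571ms=4/7b
9) 3657.143ms=64/7b +228.571ms=4/7b
10) 3885.714ms=68/7b +457.143ms=8/7b
11) 4342.857ms=76/7b +228.571ms=4/7b
12) 4571.429ms=80/7b +228.571ms=4/7b
Σ=12b of 12 (150bpm 4/4) — PASS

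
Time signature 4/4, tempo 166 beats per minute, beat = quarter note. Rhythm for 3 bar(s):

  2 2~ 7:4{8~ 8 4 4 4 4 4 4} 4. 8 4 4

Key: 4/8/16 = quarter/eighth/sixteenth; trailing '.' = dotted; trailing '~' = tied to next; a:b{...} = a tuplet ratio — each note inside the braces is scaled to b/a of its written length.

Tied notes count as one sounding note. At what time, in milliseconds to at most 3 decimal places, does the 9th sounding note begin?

1. 0.0ms @ 0 + 722.892ms (2)
2. 722.892ms @ 2 + 929.432ms (18/7)
3. 1652.324ms @ 32/7 + 206.54ms (4/7)
4. 1858.864ms @ 36/7 + 206.54ms (4/7)
5. 2065.404ms @ 40/7 + 206.54ms (4/7)
6. 2271.945ms @ 44/7 + 206.54ms (4/7)
7. 2478.485ms @ 48/7 + 206.54ms (4/7)
8. 2685.026ms @ 52/7 + 206.54ms (4/7)
9. 2891.566ms @ 8 + 542.169ms (3/2)
10. 3433.735ms @ 19/2 + 180.723ms (1/2)
11. 3614.458ms @ 10 + 361.446ms (1)
12. 3975.904ms @ 11 + 361.446ms (1)

note 9 onset = 8b = 2891.566ms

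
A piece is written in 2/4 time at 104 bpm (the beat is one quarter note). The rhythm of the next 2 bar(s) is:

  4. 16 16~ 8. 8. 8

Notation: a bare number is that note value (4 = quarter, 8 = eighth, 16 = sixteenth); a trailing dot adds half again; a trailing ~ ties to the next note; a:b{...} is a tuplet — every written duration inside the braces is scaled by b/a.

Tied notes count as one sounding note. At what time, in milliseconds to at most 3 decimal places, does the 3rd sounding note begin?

1. 0.0ms @ 0 + 865.385ms (3/2)
2. 865.385ms @ 3/2 + 144.231ms (1/4)
3. 1009.615ms @ 7/4 + 576.923ms (1)
4. 1586.538ms @ 11/4 + 432.692ms (3/4)
5. 2019.231ms @ 7/2 + 288.462ms (1/2)

note 3 onset = 7/4b = 1009.615ms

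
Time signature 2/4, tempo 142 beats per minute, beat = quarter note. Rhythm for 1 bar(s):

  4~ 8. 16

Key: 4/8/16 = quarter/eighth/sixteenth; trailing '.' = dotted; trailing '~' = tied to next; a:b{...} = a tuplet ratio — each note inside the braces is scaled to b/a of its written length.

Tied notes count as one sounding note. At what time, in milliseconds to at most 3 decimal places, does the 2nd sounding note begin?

1. 0.0ms @ 0 + 739.437ms (7/4)
2. 739.437ms @ 7/4 + 105.634ms (1/4)

note 2 onset = 7/4b = 739.437ms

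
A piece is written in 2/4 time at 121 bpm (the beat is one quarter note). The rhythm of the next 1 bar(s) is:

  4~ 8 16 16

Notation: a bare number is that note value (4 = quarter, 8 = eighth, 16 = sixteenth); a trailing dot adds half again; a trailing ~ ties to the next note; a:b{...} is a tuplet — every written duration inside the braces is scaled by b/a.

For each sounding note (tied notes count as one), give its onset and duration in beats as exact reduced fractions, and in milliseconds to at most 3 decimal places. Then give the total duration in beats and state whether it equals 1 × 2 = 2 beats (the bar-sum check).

1) 0.0ms=0b +743.802ms=3/2b
2) 743.802ms=3/2b +123.967ms=1/4b
3) 867.769ms=7/4b +123.967ms=1/4b
Σ=2b of 2 (121bpm 2/4) — PASS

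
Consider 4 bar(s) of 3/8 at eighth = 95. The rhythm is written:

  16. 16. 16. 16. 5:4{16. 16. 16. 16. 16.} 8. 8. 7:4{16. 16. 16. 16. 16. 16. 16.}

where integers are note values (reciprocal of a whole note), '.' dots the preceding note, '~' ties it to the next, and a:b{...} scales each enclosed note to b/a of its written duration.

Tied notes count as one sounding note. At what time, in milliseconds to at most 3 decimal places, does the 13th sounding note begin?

note 13 onset = 66/7b = 5954.887ms

1. 0.0ms @ 0 + 473.684ms (3/4)
2. 473.684ms @ 3/4 + 473.684ms (3/4)
3. 947.368ms @ 3/2 + 473.684ms (3/4)
4. 1421.053ms @ 9/4 + 473.684ms (3/4)
5. 1894.737ms @ 3 + 378.947ms (3/5)
6. 2273.684ms @ 18/5 + 378.947ms (3/5)
7. 2652.632ms @ 21/5 + 378.947ms (3/5)
8. 3031.579ms @ 24/5 + 378.947ms (3/5)
9. 3410.526ms @ 27/5 + 378.947ms (3/5)
10. 3789.474ms @ 6 + 947.368ms (3/2)
11. 4736.842ms @ 15/2 + 947.368ms (3/2)
12. 5684.211ms @ 9 + 270.677ms (3/7)
13. 5954.887ms @ 66/7 + 270.677ms (3/7)
14. 6225.564ms @ 69/7 + 270.677ms (3/7)
15. 6496.241ms @ 72/7 + 270.677ms (3/7)
16. 6766.917ms @ 75/7 + 270.677ms (3/7)
17. 7037.594ms @ 78/7 + 270.677ms (3/7)
18. 7308.271ms @ 81/7 + 270.677ms (3/7)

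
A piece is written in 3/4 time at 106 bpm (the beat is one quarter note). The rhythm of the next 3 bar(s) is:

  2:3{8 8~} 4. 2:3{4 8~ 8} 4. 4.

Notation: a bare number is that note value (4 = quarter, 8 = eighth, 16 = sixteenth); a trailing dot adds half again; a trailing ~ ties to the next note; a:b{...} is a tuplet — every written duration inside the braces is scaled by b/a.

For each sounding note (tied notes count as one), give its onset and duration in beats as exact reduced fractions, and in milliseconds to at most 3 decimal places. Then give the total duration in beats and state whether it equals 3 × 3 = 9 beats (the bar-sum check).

1) 0.0ms=0b +424.528ms=3/4b
2) 424.528ms=3/4b +1273.585ms=9/4b
3) 1698.113ms=3b +849.057ms=3/2b
4) 2547.17ms=9/2b +849.057ms=3/2b
5) 3396.226ms=6b +849.057ms=3/2b
6) 4245.283ms=15/2b +849.057ms=3/2b
Σ=9b of 9 (106bpm 3/4) — PASS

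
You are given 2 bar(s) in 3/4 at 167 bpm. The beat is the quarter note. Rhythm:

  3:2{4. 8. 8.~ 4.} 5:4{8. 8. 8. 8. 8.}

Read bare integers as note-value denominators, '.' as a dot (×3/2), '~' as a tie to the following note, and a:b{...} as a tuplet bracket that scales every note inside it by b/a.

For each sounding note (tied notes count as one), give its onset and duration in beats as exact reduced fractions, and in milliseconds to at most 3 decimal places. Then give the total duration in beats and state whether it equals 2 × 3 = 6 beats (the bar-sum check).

1) 0.0ms=0b +359.281ms=1b
2) 359.281ms=1b +179.641ms=1/2b
3) 538.922ms=3/2b +538.922ms=3/2b
4) 1077.844ms=3b +215.569ms=3/5b
5) 1293.413ms=18/5b +215.569ms=3/5b
6) 1508.982ms=21/5b +215.569ms=3/5b
7) 1724.551ms=24/5b +215.569ms=3/5b
8) 1940.12ms=27/5b +215.569ms=3/5b
Σ=6b of 6 (167bpm 3/4) — PASS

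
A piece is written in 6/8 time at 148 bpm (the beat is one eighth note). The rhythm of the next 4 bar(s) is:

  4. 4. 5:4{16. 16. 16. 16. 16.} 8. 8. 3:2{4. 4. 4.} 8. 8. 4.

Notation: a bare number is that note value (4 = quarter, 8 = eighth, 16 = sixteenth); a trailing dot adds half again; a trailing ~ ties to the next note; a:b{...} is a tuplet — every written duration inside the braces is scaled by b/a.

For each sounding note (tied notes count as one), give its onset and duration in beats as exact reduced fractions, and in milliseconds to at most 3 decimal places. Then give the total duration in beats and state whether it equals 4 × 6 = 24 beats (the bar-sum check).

1) 0.0ms=0b +1216.216ms=3b
2) 1216.216ms=3b +1216.216ms=3b
3) 2432.432ms=6b +243.243ms=3/5b
4) 2675.676ms=33/5b +243.243ms=3/5b
5) 2918.919ms=36/5b +243.243ms=3/5b
6) 3162.162ms=39/5b +243.243ms=3/5b
7) 3405.405ms=42/5b +243.243ms=3/5b
8) 3648.649ms=9b +608.108ms=3/2b
9) 4256.757ms=21/2b +608.108ms=3/2b
10) 4864.865ms=12b +810.811ms=2b
11) 5675.676ms=14b +810.811ms=2b
12) 6486.486ms=16b +810.811ms=2b
13) 7297.297ms=18b +608.108ms=3/2b
14) 7905.405ms=39/2b +608.108ms=3/2b
15) 8513.514ms=21b +1216.216ms=3b
Σ=24b of 24 (148bpm 6/8) — PASS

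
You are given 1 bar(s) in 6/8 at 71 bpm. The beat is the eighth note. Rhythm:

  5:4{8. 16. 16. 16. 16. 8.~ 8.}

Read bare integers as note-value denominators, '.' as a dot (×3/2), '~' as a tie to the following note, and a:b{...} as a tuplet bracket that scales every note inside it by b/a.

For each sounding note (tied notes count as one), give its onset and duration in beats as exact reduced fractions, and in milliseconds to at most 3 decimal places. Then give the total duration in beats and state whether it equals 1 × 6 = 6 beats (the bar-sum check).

1) 0.0ms=0b +1014.085ms=6/5b
2) 1014.085ms=6/5b +507.042ms=3/5b
3) 1521.127ms=9/5b +507.042ms=3/5b
4) 2028.169ms=12/5b +507.042ms=3/5b
5) 2535.211ms=3b +507.042ms=3/5b
6) 3042.254ms=18/5b +2028.169ms=12/5b
Σ=6b of 6 (71bpm 6/8) — PASS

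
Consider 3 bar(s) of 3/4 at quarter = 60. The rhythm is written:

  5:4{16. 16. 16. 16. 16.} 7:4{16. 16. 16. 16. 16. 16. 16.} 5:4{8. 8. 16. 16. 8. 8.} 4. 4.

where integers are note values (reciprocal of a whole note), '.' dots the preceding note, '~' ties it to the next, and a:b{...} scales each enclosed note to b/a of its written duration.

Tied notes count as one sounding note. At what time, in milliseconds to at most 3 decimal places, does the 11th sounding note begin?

note 11 onset = 18/7b = 2571.429ms

1. 0.0ms @ 0 + 300.0ms (3/10)
2. 300.0ms @ 3/10 + 300.0ms (3/10)
3. 600.0ms @ 3/5 + 300.0ms (3/10)
4. 900.0ms @ 9/10 + 300.0ms (3/10)
5. 1200.0ms @ 6/5 + 300.0ms (3/10)
6. 1500.0ms @ 3/2 + 214.286ms (3/14)
7. 1714.286ms @ 12/7 + 214.286ms (3/14)
8. 1928.571ms @ 27/14 + 214.286ms (3/14)
9. 2142.857ms @ 15/7 + 214.286ms (3/14)
10. 2357.143ms @ 33/14 + 214.286ms (3/14)
11. 2571.429ms @ 18/7 + 214.286ms (3/14)
12. 2785.714ms @ 39/14 + 214.286ms (3/14)
13. 3000.0ms @ 3 + 600.0ms (3/5)
14. 3600.0ms @ 18/5 + 600.0ms (3/5)
15. 4200.0ms @ 21/5 + 300.0ms (3/10)
16. 4500.0ms @ 9/2 + 300.0ms (3/10)
17. 4800.0ms @ 24/5 + 600.0ms (3/5)
18. 5400.0ms @ 27/5 + 600.0ms (3/5)
19. 6000.0ms @ 6 + 1500.0ms (3/2)
20. 7500.0ms @ 15/2 + 1500.0ms (3/2)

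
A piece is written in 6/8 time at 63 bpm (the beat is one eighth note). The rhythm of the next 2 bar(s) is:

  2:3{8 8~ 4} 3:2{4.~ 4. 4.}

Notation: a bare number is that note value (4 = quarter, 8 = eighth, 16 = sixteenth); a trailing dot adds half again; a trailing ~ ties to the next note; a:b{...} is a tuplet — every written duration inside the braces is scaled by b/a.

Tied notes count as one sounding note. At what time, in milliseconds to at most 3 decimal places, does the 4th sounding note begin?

note 4 onset = 10b = 9523.81ms

1. 0.0ms @ 0 + 1428.571ms (3/2)
2. 1428.571ms @ 3/2 + 4285.714ms (9/2)
3. 5714.286ms @ 6 + 3809.524ms (4)
4. 9523.81ms @ 10 + 1904.762ms (2)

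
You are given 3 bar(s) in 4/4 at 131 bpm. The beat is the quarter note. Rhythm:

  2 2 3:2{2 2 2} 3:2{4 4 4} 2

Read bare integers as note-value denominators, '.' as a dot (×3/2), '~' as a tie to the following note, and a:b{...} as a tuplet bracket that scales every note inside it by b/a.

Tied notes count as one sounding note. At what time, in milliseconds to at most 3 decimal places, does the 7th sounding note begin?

note 7 onset = 26/3b = 3969.466ms

1. 0.0ms @ 0 + 916.031ms (2)
2. 916.031ms @ 2 + 916.031ms (2)
3. 1832.061ms @ 4 + 610.687ms (4/3)
4. 2442.748ms @ 16/3 + 610.687ms (4/3)
5. 3053.435ms @ 20/3 + 610.687ms (4/3)
6. 3664.122ms @ 8 + 305.344ms (2/3)
7. 3969.466ms @ 26/3 + 305.344ms (2/3)
8. 4274.809ms @ 28/3 + 305.344ms (2/3)
9. 4580.153ms @ 10 + 916.031ms (2)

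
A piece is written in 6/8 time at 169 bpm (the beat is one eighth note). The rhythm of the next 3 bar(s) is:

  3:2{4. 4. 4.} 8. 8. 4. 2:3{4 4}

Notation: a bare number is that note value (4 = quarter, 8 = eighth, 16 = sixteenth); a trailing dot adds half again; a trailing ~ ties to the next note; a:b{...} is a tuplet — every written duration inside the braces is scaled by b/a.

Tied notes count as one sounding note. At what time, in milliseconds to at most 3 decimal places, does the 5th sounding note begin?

note 5 onset = 15/2b = 2662.722ms

1. 0.0ms @ 0 + 710.059ms (2)
2. 710.059ms @ 2 + 710.059ms (2)
3. 1420.118ms @ 4 + 710.059ms (2)
4. 2130.178ms @ 6 + 532.544ms (3/2)
5. 2662.722ms @ 15/2 + 532.544ms (3/2)
6. 3195.266ms @ 9 + 1065.089ms (3)
7. 4260.355ms @ 12 + 1065.089ms (3)
8. 5325.444ms @ 15 + 1065.089ms (3)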